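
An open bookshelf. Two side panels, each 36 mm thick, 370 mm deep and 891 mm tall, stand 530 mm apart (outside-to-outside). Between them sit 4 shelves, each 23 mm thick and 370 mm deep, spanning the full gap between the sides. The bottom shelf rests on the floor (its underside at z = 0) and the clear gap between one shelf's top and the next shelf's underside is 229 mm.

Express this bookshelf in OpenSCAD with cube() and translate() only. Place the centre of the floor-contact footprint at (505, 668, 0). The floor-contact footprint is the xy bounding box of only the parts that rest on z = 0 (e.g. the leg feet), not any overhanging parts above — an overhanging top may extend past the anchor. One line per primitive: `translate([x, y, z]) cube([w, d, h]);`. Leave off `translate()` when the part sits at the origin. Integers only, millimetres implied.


translate([240, 483, 0]) cube([36, 370, 891]);
translate([734, 483, 0]) cube([36, 370, 891]);
translate([276, 483, 0]) cube([458, 370, 23]);
translate([276, 483, 252]) cube([458, 370, 23]);
translate([276, 483, 504]) cube([458, 370, 23]);
translate([276, 483, 756]) cube([458, 370, 23]);


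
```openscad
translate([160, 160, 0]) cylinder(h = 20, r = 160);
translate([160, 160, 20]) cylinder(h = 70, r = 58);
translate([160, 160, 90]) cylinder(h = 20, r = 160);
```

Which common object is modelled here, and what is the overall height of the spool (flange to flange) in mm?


A spool. The overall height is 110 mm.

Three coaxial cylinders, large–small–large — a spool. Two 20 mm flanges and a 70 mm core give 20 + 70 + 20 = 110 mm.


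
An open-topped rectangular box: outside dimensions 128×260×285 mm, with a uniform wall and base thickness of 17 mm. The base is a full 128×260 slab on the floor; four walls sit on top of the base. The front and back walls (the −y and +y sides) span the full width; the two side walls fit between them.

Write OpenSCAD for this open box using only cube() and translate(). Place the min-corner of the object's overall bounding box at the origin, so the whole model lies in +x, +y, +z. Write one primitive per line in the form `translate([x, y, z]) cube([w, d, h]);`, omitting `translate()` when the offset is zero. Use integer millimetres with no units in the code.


cube([128, 260, 17]);
translate([0, 0, 17]) cube([128, 17, 268]);
translate([0, 243, 17]) cube([128, 17, 268]);
translate([0, 17, 17]) cube([17, 226, 268]);
translate([111, 17, 17]) cube([17, 226, 268]);


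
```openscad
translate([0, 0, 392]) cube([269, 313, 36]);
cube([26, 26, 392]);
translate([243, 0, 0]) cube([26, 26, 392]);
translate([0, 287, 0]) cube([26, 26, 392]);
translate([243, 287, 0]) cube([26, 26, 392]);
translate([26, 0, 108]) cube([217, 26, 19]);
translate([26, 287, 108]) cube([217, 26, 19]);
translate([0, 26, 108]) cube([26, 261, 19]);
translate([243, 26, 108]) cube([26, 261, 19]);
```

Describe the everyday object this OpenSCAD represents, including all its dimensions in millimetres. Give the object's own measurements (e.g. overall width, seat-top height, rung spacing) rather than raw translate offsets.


A simple wooden stool: a rectangular seat 269 mm (x) by 313 mm (y), 36 mm thick, top face at z = 428 mm, on four square legs, each 26×26 mm in cross-section. The legs rest on z = 0, each flush with a corner of the seat. Four stretchers, 26 mm wide and 19 mm tall, connect adjacent legs with their undersides at z = 108 mm, each running between the inner faces of the legs it joins and aligned with the legs' outer faces on the other axis.


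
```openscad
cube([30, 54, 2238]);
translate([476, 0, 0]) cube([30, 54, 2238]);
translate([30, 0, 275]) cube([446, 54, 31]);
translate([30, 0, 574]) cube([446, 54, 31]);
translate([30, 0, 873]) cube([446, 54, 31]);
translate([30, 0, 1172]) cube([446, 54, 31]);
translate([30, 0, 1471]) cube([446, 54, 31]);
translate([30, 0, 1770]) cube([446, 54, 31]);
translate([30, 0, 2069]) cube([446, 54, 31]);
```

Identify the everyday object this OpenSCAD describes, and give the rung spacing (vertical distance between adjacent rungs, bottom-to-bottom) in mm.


A ladder. The rung spacing is 299 mm.

Two tall 30×54 posts with 7 short bars between them — a ladder. Adjacent rungs sit at z = 275 and z = 574, so the spacing is 574 − 275 = 299 mm.


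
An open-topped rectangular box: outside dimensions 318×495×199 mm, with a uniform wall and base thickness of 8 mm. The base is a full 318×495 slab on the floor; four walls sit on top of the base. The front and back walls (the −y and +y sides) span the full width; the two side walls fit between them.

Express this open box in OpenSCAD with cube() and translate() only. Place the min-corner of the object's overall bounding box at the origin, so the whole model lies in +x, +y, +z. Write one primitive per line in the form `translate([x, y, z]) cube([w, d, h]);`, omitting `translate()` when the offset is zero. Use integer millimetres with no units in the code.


cube([318, 495, 8]);
translate([0, 0, 8]) cube([318, 8, 191]);
translate([0, 487, 8]) cube([318, 8, 191]);
translate([0, 8, 8]) cube([8, 479, 191]);
translate([310, 8, 8]) cube([8, 479, 191]);


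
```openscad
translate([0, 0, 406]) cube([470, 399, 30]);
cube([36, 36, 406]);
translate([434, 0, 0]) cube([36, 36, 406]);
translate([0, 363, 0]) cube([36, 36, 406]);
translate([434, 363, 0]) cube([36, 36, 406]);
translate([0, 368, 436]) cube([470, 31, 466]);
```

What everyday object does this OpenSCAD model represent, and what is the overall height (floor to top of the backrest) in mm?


A chair. The overall height is 902 mm.

A slab on four corner posts with a tall panel at the back — a chair. The seat slab sits at z = 406 with thickness 30, and the 466 mm backrest starts at the seat top, so the overall height is 406 + 30 + 466 = 902 mm.


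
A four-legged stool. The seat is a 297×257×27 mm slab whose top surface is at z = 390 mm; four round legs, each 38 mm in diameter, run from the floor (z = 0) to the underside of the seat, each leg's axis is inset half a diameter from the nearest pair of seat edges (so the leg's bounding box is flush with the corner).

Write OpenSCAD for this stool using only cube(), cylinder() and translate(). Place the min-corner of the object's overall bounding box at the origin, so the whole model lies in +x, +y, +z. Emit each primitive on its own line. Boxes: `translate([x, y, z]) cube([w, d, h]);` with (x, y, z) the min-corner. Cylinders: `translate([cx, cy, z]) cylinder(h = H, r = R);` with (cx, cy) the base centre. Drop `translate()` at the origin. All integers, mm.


// leg_h = 390 - 27 = 363
translate([0, 0, 363]) cube([297, 257, 27]);
translate([19, 19, 0]) cylinder(h = 363, r = 19);
translate([278, 19, 0]) cylinder(h = 363, r = 19);
translate([19, 238, 0]) cylinder(h = 363, r = 19);
translate([278, 238, 0]) cylinder(h = 363, r = 19);


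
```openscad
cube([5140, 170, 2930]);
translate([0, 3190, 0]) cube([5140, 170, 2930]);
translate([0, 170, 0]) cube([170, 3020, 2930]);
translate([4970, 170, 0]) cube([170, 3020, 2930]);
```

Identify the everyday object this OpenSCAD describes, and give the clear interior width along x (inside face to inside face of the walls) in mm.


A house (or room) frame. The interior width is 4800 mm.

Four 2930 mm walls enclosing a rectangle with no floor or roof — a room or house frame. Outside width is 5140 mm and wall thickness is 170 mm, so the interior width is 5140 − 2 × 170 = 4800 mm.


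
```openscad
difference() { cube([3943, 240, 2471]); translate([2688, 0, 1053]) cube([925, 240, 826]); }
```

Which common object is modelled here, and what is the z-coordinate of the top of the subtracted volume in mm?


A wall with a window opening. The window head height is 1879 mm.

A wall with a rectangular opening subtracted — a window. Sill at z = 1053, opening 826 mm tall, so the head is at 1053 + 826 = 1879 mm.


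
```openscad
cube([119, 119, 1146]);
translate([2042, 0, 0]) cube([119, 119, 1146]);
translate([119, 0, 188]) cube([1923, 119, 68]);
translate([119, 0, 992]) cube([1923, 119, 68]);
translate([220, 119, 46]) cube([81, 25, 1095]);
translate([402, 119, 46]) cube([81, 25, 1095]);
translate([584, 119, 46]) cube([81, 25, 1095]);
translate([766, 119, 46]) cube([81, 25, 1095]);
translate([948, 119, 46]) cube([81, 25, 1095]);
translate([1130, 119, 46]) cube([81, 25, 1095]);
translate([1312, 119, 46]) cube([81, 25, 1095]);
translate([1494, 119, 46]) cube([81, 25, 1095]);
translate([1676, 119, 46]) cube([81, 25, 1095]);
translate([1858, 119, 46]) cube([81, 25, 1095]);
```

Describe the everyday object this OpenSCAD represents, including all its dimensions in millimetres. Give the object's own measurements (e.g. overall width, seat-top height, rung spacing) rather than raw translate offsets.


A fence section. Two 119×119 mm posts, 1146 mm tall, stand on the floor with a clear span of 1923 mm between their inner faces. Two horizontal rails of 119×68 mm section span the gap between the posts with their undersides at z = 188 mm and z = 992 mm, flush with the posts' −y face. 10 pickets, each 81 mm wide, 25 mm thick and 1095 mm tall, are fixed to the +y face of the rails with their bottoms at z = 46 mm, spaced across the span with a 101 mm gap after the −x post and between neighbouring pickets, with 103 mm left before the +x post.


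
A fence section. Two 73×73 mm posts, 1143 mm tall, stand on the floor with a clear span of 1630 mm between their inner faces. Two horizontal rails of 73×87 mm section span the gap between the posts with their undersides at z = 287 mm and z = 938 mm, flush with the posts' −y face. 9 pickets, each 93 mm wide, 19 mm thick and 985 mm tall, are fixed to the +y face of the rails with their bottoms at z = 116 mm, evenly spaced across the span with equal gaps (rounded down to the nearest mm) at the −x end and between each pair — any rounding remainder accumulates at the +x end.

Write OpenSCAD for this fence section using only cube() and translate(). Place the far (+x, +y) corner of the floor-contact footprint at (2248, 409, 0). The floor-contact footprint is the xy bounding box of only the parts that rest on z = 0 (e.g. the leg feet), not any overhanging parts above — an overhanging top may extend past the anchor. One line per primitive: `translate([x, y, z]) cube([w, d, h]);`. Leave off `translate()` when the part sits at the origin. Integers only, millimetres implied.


translate([472, 336, 0]) cube([73, 73, 1143]);
translate([2175, 336, 0]) cube([73, 73, 1143]);
translate([545, 336, 287]) cube([1630, 73, 87]);
translate([545, 336, 938]) cube([1630, 73, 87]);
translate([624, 409, 116]) cube([93, 19, 985]);
translate([796, 409, 116]) cube([93, 19, 985]);
translate([968, 409, 116]) cube([93, 19, 985]);
translate([1140, 409, 116]) cube([93, 19, 985]);
translate([1312, 409, 116]) cube([93, 19, 985]);
translate([1484, 409, 116]) cube([93, 19, 985]);
translate([1656, 409, 116]) cube([93, 19, 985]);
translate([1828, 409, 116]) cube([93, 19, 985]);
translate([2000, 409, 116]) cube([93, 19, 985]);


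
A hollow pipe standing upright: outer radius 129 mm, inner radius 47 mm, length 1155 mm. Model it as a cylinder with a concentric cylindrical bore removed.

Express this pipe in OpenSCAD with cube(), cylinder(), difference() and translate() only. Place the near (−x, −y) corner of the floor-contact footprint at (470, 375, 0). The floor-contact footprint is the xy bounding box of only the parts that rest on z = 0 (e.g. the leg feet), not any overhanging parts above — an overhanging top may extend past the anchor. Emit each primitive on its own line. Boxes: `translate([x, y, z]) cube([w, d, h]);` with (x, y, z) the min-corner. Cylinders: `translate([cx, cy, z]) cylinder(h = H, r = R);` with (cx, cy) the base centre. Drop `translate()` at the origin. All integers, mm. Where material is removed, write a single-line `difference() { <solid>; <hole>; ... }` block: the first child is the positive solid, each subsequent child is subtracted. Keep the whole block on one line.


difference() { translate([599, 504, 0]) cylinder(h = 1155, r = 129); translate([599, 504, 0]) cylinder(h = 1155, r = 47); }


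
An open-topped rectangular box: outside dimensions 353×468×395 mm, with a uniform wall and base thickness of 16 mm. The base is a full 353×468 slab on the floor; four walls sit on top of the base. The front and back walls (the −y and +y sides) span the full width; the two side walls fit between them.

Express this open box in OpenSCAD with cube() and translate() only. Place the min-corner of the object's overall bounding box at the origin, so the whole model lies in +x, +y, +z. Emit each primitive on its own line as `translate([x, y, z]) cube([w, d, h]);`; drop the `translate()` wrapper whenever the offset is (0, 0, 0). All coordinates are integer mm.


cube([353, 468, 16]);
translate([0, 0, 16]) cube([353, 16, 379]);
translate([0, 452, 16]) cube([353, 16, 379]);
translate([0, 16, 16]) cube([16, 436, 379]);
translate([337, 16, 16]) cube([16, 436, 379]);


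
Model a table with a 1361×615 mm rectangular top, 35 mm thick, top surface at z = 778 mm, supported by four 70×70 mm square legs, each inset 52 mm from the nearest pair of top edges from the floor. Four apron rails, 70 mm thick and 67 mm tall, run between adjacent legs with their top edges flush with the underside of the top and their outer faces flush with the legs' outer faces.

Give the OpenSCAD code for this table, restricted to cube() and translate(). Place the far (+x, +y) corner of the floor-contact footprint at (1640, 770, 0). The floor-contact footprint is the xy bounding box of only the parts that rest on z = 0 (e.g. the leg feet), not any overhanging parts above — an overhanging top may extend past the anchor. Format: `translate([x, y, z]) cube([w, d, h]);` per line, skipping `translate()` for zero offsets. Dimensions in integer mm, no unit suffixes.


translate([331, 207, 743]) cube([1361, 615, 35]);
translate([383, 259, 0]) cube([70, 70, 743]);
translate([1570, 259, 0]) cube([70, 70, 743]);
translate([383, 700, 0]) cube([70, 70, 743]);
translate([1570, 700, 0]) cube([70, 70, 743]);
translate([453, 259, 676]) cube([1117, 70, 67]);
translate([453, 700, 676]) cube([1117, 70, 67]);
translate([383, 329, 676]) cube([70, 371, 67]);
translate([1570, 329, 676]) cube([70, 371, 67]);


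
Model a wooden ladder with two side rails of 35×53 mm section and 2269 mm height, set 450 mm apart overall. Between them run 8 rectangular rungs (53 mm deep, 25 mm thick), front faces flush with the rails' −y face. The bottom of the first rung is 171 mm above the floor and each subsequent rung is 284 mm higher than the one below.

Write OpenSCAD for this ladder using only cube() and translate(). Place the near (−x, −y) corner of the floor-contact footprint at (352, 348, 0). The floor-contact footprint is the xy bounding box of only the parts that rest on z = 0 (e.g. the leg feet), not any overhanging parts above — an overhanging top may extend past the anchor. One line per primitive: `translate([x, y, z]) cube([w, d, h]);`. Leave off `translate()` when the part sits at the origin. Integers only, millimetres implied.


// rung span = 450 - 2*35 = 380
// rung[k] z = 171 + k*284
translate([352, 348, 0]) cube([35, 53, 2269]);
translate([767, 348, 0]) cube([35, 53, 2269]);
translate([387, 348, 171]) cube([380, 53, 25]);
translate([387, 348, 455]) cube([380, 53, 25]);
translate([387, 348, 739]) cube([380, 53, 25]);
translate([387, 348, 1023]) cube([380, 53, 25]);
translate([387, 348, 1307]) cube([380, 53, 25]);
translate([387, 348, 1591]) cube([380, 53, 25]);
translate([387, 348, 1875]) cube([380, 53, 25]);
translate([387, 348, 2159]) cube([380, 53, 25]);


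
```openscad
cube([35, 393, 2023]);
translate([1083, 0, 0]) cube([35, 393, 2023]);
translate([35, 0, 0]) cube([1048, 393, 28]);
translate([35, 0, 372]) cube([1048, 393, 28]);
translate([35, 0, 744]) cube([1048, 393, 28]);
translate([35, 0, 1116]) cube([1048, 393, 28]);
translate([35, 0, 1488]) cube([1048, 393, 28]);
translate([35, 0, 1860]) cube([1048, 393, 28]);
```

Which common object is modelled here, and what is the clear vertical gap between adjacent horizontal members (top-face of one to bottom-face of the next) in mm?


A bookshelf. The clear shelf gap is 344 mm.

Two tall side panels with 6 horizontal boards between them — a bookshelf. The first two shelf undersides are at z = 0 and z = 372; with shelf thickness 28, the clear gap is 372 − 0 − 28 = 344 mm.


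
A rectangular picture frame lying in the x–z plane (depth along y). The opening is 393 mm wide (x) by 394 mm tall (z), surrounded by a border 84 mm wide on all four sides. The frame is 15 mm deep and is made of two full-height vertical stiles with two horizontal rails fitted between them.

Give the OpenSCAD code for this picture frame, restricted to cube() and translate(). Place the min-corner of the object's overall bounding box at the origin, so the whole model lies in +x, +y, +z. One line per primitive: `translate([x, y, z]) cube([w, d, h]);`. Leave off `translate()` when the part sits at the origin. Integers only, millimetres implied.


cube([84, 15, 562]);
translate([477, 0, 0]) cube([84, 15, 562]);
translate([84, 0, 0]) cube([393, 15, 84]);
translate([84, 0, 478]) cube([393, 15, 84]);


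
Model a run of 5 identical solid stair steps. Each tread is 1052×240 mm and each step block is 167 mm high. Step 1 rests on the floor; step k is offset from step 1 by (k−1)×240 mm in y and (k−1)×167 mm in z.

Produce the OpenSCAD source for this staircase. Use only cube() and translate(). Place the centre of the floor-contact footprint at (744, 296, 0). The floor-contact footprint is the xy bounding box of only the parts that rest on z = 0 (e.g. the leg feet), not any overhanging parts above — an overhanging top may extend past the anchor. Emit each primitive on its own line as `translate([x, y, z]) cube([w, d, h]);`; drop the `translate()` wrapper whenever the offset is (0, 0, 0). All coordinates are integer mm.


translate([218, 176, 0]) cube([1052, 240, 167]);
translate([218, 416, 167]) cube([1052, 240, 167]);
translate([218, 656, 334]) cube([1052, 240, 167]);
translate([218, 896, 501]) cube([1052, 240, 167]);
translate([218, 1136, 668]) cube([1052, 240, 167]);


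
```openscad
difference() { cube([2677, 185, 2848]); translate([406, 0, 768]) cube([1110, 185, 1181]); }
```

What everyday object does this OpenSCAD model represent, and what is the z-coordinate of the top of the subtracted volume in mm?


A wall with a window opening. The window head height is 1949 mm.

A wall with a rectangular opening subtracted — a window. Sill at z = 768, opening 1181 mm tall, so the head is at 768 + 1181 = 1949 mm.


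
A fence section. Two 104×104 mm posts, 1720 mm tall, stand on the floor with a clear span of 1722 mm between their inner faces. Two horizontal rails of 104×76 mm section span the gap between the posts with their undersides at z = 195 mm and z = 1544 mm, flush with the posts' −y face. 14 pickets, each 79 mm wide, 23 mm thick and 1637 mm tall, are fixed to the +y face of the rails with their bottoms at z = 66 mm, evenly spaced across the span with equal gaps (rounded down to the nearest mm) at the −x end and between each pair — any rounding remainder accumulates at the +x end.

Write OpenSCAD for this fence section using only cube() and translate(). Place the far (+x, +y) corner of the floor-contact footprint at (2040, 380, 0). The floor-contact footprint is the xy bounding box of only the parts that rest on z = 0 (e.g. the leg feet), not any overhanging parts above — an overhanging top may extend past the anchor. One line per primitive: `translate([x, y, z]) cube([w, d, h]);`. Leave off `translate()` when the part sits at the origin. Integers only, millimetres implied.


translate([110, 276, 0]) cube([104, 104, 1720]);
translate([1936, 276, 0]) cube([104, 104, 1720]);
translate([214, 276, 195]) cube([1722, 104, 76]);
translate([214, 276, 1544]) cube([1722, 104, 76]);
translate([255, 380, 66]) cube([79, 23, 1637]);
translate([375, 380, 66]) cube([79, 23, 1637]);
translate([495, 380, 66]) cube([79, 23, 1637]);
translate([615, 380, 66]) cube([79, 23, 1637]);
translate([735, 380, 66]) cube([79, 23, 1637]);
translate([855, 380, 66]) cube([79, 23, 1637]);
translate([975, 380, 66]) cube([79, 23, 1637]);
translate([1095, 380, 66]) cube([79, 23, 1637]);
translate([1215, 380, 66]) cube([79, 23, 1637]);
translate([1335, 380, 66]) cube([79, 23, 1637]);
translate([1455, 380, 66]) cube([79, 23, 1637]);
translate([1575, 380, 66]) cube([79, 23, 1637]);
translate([1695, 380, 66]) cube([79, 23, 1637]);
translate([1815, 380, 66]) cube([79, 23, 1637]);


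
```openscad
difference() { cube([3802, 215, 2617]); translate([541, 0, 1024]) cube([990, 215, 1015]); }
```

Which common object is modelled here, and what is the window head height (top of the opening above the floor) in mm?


A wall with a window opening. The window head height is 2039 mm.

A wall with a rectangular opening subtracted — a window. Sill at z = 1024, opening 1015 mm tall, so the head is at 1024 + 1015 = 2039 mm.


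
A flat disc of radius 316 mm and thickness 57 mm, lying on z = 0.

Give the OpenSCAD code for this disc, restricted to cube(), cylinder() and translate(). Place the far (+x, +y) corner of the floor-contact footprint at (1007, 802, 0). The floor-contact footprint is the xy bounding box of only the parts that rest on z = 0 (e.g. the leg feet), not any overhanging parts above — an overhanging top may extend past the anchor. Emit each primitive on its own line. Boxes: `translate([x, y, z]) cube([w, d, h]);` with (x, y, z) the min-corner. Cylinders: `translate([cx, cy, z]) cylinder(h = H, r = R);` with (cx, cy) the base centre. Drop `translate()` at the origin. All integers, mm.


translate([691, 486, 0]) cylinder(h = 57, r = 316);


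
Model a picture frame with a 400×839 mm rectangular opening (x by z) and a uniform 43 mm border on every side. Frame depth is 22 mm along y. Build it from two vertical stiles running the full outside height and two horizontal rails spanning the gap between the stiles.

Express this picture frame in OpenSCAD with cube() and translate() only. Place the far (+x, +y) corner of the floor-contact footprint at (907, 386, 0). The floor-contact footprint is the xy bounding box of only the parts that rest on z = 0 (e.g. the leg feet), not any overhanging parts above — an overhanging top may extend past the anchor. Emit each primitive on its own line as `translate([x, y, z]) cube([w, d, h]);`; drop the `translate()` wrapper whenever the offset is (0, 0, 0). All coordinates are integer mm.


translate([421, 364, 0]) cube([43, 22, 925]);
translate([864, 364, 0]) cube([43, 22, 925]);
translate([464, 364, 0]) cube([400, 22, 43]);
translate([464, 364, 882]) cube([400, 22, 43]);


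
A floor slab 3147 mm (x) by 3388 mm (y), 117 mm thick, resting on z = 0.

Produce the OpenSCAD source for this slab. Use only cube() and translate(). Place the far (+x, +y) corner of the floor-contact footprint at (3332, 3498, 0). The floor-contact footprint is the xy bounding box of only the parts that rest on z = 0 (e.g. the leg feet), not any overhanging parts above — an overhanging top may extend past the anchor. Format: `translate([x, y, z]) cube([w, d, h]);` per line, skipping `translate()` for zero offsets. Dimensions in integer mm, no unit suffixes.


translate([185, 110, 0]) cube([3147, 3388, 117]);


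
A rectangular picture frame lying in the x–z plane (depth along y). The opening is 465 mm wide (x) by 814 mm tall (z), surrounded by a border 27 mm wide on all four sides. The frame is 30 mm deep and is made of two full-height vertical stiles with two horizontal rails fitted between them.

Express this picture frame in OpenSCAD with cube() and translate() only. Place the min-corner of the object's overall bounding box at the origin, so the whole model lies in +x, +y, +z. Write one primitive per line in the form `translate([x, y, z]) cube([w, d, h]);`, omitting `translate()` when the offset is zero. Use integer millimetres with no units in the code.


cube([27, 30, 868]);
translate([492, 0, 0]) cube([27, 30, 868]);
translate([27, 0, 0]) cube([465, 30, 27]);
translate([27, 0, 841]) cube([465, 30, 27]);


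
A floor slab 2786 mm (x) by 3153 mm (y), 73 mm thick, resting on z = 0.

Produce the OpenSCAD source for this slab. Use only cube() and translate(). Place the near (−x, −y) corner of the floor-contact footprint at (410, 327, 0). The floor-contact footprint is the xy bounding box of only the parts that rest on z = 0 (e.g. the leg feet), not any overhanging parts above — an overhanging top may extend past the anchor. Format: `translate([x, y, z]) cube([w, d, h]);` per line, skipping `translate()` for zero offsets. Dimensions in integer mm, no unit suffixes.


translate([410, 327, 0]) cube([2786, 3153, 73]);


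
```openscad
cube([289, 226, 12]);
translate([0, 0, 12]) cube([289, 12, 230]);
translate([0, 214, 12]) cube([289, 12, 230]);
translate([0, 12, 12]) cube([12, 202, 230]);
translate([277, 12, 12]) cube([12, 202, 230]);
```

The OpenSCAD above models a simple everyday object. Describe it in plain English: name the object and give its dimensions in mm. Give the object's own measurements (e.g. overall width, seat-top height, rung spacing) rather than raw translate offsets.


An open-topped rectangular box: outside dimensions 289×226×242 mm, with a uniform wall and base thickness of 12 mm. The base is a full 289×226 slab on the floor; four walls sit on top of the base. The front and back walls (the −y and +y sides) span the full width; the two side walls fit between them.


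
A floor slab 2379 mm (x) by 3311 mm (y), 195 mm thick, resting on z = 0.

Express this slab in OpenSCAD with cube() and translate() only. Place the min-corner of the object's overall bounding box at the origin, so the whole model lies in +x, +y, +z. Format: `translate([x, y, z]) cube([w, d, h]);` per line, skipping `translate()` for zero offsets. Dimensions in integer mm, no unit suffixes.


cube([2379, 3311, 195]);


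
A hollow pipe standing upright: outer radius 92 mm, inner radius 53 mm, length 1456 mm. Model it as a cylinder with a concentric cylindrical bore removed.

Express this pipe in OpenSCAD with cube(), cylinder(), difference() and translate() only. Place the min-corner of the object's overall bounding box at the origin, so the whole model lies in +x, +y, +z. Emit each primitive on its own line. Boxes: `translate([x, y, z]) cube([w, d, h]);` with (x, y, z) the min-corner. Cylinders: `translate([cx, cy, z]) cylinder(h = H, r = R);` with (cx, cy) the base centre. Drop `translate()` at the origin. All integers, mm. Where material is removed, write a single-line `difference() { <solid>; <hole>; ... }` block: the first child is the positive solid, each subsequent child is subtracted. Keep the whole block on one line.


difference() { translate([92, 92, 0]) cylinder(h = 1456, r = 92); translate([92, 92, 0]) cylinder(h = 1456, r = 53); }


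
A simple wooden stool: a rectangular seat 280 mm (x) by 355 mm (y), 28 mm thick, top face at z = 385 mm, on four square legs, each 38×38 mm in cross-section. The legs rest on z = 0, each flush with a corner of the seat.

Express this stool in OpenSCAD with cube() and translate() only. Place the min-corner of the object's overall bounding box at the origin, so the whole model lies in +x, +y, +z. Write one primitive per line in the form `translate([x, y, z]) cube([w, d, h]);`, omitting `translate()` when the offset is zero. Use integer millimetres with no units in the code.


translate([0, 0, 357]) cube([280, 355, 28]);
cube([38, 38, 357]);
translate([242, 0, 0]) cube([38, 38, 357]);
translate([0, 317, 0]) cube([38, 38, 357]);
translate([242, 317, 0]) cube([38, 38, 357]);


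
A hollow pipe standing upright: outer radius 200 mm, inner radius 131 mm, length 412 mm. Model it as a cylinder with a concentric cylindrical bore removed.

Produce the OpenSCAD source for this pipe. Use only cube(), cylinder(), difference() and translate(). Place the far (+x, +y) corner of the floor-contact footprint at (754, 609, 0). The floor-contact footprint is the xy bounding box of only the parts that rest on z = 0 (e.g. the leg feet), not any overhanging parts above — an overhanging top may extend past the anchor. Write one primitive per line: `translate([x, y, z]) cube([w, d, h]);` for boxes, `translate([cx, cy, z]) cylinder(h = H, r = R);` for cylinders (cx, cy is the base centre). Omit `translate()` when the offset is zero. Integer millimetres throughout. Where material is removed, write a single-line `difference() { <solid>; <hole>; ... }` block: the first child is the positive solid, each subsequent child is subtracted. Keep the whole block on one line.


difference() { translate([554, 409, 0]) cylinder(h = 412, r = 200); translate([554, 409, 0]) cylinder(h = 412, r = 131); }


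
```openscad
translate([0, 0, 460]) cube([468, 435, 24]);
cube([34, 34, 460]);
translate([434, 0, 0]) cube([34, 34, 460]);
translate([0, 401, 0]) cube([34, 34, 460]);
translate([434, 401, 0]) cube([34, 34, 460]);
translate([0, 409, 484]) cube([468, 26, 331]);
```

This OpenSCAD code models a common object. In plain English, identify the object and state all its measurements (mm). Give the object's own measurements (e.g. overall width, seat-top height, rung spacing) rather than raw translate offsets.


A chair. The seat is a 468×435×24 mm slab with its top at z = 484 mm, on four 34×34 mm corner legs (flush with the seat edges, standing on z = 0). A flat backrest 26 mm thick, 331 mm tall, spans the full seat width and rises from the seat top along its +y edge, rear face flush with the rear of the seat.


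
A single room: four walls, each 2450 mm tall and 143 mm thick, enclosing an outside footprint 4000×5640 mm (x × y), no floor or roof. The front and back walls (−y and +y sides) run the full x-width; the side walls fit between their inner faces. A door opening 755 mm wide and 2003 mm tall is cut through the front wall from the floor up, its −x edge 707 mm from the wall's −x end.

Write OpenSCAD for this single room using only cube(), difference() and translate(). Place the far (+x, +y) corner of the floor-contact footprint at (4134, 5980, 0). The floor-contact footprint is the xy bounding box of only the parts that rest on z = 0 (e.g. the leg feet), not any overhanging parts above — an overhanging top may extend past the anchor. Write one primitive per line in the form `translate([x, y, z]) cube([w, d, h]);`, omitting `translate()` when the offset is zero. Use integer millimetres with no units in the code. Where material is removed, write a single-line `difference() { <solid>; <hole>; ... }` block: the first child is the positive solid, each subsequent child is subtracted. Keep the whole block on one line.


difference() { translate([134, 340, 0]) cube([4000, 143, 2450]); translate([841, 340, 0]) cube([755, 143, 2003]); }
translate([134, 5837, 0]) cube([4000, 143, 2450]);
translate([134, 483, 0]) cube([143, 5354, 2450]);
translate([3991, 483, 0]) cube([143, 5354, 2450]);


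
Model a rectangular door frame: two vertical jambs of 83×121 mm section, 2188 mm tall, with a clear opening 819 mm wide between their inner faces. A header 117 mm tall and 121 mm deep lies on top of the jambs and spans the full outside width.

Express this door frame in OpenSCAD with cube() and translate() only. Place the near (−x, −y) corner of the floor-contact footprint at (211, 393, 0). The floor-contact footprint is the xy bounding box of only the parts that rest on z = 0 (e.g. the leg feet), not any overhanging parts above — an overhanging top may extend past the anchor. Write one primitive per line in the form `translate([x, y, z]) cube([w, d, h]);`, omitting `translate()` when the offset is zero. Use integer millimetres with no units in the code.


translate([211, 393, 0]) cube([83, 121, 2188]);
translate([1113, 393, 0]) cube([83, 121, 2188]);
translate([211, 393, 2188]) cube([985, 121, 117]);


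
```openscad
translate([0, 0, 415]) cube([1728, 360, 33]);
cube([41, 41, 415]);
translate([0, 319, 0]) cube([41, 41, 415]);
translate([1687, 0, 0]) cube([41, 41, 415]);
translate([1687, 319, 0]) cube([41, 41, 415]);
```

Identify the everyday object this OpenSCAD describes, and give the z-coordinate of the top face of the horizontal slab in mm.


A bench. The seat-top height is 448 mm.

A long slab on four corner posts — a bench. The slab sits at z = 415 with thickness 33, so the top is 415 + 33 = 448 mm.


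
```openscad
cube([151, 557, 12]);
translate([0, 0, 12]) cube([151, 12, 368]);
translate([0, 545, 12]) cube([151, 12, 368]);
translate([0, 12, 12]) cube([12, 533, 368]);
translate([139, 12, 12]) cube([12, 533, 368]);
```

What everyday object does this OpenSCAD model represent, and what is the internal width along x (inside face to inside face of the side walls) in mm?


An open box. The internal width is 127 mm.

A 151×557 base slab with four walls standing on it — an open box. The base is 151 mm wide and the walls are 12 mm thick, so the internal width is 151 − 2 × 12 = 127 mm.


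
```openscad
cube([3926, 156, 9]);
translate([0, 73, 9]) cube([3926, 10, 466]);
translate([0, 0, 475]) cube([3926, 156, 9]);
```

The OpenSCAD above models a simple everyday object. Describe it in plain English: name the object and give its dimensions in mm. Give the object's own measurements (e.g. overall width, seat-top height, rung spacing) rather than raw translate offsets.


An I-beam lying along x, 3926 mm long. Overall section height 484 mm. Two flanges 156 mm wide (y) and 9 mm thick, one on the floor and one at the top; a web 10 mm thick runs between them, centred on the flange width.


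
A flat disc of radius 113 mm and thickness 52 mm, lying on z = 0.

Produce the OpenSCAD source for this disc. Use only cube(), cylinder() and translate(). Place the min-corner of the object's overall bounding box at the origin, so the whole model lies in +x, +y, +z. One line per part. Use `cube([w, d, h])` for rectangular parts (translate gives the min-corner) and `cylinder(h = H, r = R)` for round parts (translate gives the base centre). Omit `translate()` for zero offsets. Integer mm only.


translate([113, 113, 0]) cylinder(h = 52, r = 113);


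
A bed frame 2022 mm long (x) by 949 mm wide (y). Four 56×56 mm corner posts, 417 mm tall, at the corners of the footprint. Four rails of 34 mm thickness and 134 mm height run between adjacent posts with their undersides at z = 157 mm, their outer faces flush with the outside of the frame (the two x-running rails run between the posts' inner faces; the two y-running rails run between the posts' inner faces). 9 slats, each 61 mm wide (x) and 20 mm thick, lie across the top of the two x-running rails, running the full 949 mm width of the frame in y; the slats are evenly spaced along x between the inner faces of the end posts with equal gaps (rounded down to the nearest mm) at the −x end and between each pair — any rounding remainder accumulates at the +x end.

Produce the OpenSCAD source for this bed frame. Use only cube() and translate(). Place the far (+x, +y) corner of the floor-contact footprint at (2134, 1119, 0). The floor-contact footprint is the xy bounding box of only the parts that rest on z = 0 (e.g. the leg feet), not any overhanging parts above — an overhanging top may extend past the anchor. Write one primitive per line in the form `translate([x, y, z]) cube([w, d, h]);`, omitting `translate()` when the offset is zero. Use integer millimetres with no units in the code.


translate([112, 170, 0]) cube([56, 56, 417]);
translate([112, 1063, 0]) cube([56, 56, 417]);
translate([2078, 170, 0]) cube([56, 56, 417]);
translate([2078, 1063, 0]) cube([56, 56, 417]);
translate([168, 170, 157]) cube([1910, 34, 134]);
translate([168, 1085, 157]) cube([1910, 34, 134]);
translate([112, 226, 157]) cube([34, 837, 134]);
translate([2100, 226, 157]) cube([34, 837, 134]);
translate([304, 170, 291]) cube([61, 949, 20]);
translate([501, 170, 291]) cube([61, 949, 20]);
translate([698, 170, 291]) cube([61, 949, 20]);
translate([895, 170, 291]) cube([61, 949, 20]);
translate([1092, 170, 291]) cube([61, 949, 20]);
translate([1289, 170, 291]) cube([61, 949, 20]);
translate([1486, 170, 291]) cube([61, 949, 20]);
translate([1683, 170, 291]) cube([61, 949, 20]);
translate([1880, 170, 291]) cube([61, 949, 20]);


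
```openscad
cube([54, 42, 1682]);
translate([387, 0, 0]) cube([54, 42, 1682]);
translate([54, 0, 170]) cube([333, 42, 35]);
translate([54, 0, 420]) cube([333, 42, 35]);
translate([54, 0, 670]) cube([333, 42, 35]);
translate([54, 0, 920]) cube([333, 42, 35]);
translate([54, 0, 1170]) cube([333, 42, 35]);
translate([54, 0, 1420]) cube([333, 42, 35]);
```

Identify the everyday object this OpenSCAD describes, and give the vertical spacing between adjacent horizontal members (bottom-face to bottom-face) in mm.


A ladder. The rung spacing is 250 mm.

Two tall 54×42 posts with 6 short bars between them — a ladder. Adjacent rungs sit at z = 170 and z = 420, so the spacing is 420 − 170 = 250 mm.


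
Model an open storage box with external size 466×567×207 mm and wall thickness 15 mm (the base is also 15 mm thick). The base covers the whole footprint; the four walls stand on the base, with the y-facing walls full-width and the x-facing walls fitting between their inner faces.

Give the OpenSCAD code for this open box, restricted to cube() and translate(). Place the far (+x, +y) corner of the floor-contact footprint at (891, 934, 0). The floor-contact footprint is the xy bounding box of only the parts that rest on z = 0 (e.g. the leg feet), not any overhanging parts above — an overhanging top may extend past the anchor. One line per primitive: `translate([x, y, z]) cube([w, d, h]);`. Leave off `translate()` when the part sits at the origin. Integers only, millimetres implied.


translate([425, 367, 0]) cube([466, 567, 15]);
translate([425, 367, 15]) cube([466, 15, 192]);
translate([425, 919, 15]) cube([466, 15, 192]);
translate([425, 382, 15]) cube([15, 537, 192]);
translate([876, 382, 15]) cube([15, 537, 192]);


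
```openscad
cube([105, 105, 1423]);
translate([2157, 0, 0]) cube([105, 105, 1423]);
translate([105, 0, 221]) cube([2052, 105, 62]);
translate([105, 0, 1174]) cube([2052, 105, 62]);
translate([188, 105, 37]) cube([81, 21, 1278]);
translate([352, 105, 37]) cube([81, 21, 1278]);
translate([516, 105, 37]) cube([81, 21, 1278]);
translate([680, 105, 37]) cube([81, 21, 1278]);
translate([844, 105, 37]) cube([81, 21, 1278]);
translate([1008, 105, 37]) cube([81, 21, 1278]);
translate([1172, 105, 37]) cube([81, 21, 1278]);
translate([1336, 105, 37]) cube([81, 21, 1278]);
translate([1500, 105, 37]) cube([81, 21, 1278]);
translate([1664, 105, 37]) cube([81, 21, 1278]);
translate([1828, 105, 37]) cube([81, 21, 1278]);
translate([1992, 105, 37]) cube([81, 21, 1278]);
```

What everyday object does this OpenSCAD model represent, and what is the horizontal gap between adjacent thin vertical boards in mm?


A fence section. The picket gap is 83 mm.

Two posts, two rails, 12 pickets — a fence section. Span 2052 mm holds 12 pickets of 81 mm with 13 equal gaps: ⌊(2052 − 12·81) / 13⌋ = 83 mm.


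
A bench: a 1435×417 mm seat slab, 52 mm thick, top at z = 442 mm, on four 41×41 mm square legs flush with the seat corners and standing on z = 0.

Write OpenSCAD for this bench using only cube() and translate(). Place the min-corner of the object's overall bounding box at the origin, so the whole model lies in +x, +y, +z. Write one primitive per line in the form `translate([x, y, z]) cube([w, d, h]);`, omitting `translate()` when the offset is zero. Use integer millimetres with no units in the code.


translate([0, 0, 390]) cube([1435, 417, 52]);
cube([41, 41, 390]);
translate([0, 376, 0]) cube([41, 41, 390]);
translate([1394, 0, 0]) cube([41, 41, 390]);
translate([1394, 376, 0]) cube([41, 41, 390]);


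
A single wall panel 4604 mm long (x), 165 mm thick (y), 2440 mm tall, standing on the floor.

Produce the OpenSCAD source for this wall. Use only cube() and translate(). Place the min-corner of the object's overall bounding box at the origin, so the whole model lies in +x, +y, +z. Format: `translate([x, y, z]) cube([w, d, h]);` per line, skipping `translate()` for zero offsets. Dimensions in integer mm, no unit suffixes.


cube([4604, 165, 2440]);
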